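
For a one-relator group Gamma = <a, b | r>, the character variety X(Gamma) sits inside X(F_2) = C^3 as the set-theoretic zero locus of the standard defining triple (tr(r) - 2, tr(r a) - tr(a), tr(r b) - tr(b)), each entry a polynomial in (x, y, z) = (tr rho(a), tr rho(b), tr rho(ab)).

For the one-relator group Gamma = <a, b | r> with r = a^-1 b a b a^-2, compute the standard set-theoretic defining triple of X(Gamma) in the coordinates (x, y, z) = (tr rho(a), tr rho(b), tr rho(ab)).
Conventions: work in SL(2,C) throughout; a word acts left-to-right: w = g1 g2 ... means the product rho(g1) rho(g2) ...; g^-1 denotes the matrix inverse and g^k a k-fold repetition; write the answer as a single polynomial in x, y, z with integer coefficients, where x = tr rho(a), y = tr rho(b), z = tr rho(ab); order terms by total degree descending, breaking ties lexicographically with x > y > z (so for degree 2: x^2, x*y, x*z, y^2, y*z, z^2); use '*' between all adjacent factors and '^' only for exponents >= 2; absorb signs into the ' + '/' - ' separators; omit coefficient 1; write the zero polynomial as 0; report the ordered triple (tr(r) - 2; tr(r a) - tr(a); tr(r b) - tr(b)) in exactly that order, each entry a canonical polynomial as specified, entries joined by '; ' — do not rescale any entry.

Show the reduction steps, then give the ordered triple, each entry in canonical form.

so trace(b a b) = trace(b)*trace(a b) - trace(a) = y*z - x
reduce: trace(b a b a) = trace(a b)*trace(a b) - trace(1)   [split at repeated a] = z^2 - 2
trace(b a b a^-1) = trace(b a b)*trace(a) - trace(b a b a) = x*y*z - x^2 - z^2 + 2
so trace(a^-1 b a b a^-1) = trace(b a b a^-1)*trace(a) - trace(b a b) = x^2*y*z - x^3 - x*z^2 - y*z + 3*x
reduce: trace(a^-1 b a b a^-2) = trace(a^-1 b a b a^-1)*trace(a) - trace(a^-1 b a b) = x^3*y*z - x^4 - x^2*z^2 - 2*x*y*z + 4*x^2 + z^2 - 2
reduce: trace(b^2 a b) = trace(b)*trace(a b^2) - trace(a b) = y^2*z - x*y - z
so trace(a b a) = trace(a)*trace(b a) - trace(b) = x*z - y
trace(b^2 a b a) = trace(b)*trace(a b a b) - trace(a b a) = y*z^2 - x*z - y
trace(b a b a^-1 b) = trace(b^2 a b)*trace(a) - trace(b^2 a b a) = x*y^2*z - x^2*y - y*z^2 + y
so trace(b a b a b a) = trace(b a b a)*trace(b a) - trace(a b) = z^3 - 3*z
reduce: trace(b a b a^-1 b a) = trace(b a b a b)*trace(a) - trace(b a b a b a) = x*y*z^2 - x^2*z - z^3 - x*y + 3*z
trace(b a^-1 b a b a^-1) = trace(b a b a^-1 b)*trace(a) - trace(b a b a^-1 b a) = x^2*y^2*z - x^3*y - 2*x*y*z^2 + x^2*z + z^3 + 2*x*y - 3*z
so trace(b a^-1 b a b) = trace(b a b^2)*trace(a) - trace(b a b^2 a) = x*y^2*z - x^2*y - y*z^2 + y
reduce: trace(a^-1 b a b a^-2 b) = trace(b a^-1 b a b a^-1)*trace(a) - trace(b a^-1 b a b) = x^3*y^2*z - x^4*y - 2*x^2*y*z^2 + x^3*z - x*y^2*z + x*z^3 + 3*x^2*y + y*z^2 - 3*x*z - y
assemble the triple (trace(r) - 2; trace(r a) - x; trace(r b) - y)

x^3*y*z - x^4 - x^2*z^2 - 2*x*y*z + 4*x^2 + z^2 - 4; x^2*y*z - x^3 - x*z^2 - y*z + 2*x; x^3*y^2*z - x^4*y - 2*x^2*y*z^2 + x^3*z - x*y^2*z + x*z^3 + 3*x^2*y + y*z^2 - 3*x*z - 2*y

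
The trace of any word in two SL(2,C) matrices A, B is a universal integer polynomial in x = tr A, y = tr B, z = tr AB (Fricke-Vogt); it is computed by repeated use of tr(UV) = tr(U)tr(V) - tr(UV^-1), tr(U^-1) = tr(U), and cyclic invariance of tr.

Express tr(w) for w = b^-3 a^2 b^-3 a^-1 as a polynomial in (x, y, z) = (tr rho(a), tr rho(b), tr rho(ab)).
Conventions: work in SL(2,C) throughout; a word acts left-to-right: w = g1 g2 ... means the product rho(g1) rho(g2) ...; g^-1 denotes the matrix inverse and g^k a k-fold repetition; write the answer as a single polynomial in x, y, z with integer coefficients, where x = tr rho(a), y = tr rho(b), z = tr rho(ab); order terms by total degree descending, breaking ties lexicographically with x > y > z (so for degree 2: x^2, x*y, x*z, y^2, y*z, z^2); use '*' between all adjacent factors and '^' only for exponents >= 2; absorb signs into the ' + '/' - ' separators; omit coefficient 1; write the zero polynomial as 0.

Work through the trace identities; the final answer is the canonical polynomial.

tr(a^2) = tr(a) tr(a) - tr(1) = x^2 - 2
reduce: tr(a^2 b) = tr(a) tr(b a) - tr(b) = x*z - y
so tr(b^-1 a^2) = tr(a^2) tr(b) - tr(a^2 b) = x^2*y - x*z - y
tr(a^2 b^-2) = tr(b^-1 a^2) tr(b) - tr(b^-1 a^2 b) = x^2*y^2 - x*y*z - x^2 - y^2 + 2
so tr(b^-2 a^2 b^-1) = tr(a^2 b^-2) tr(b) - tr(a^2 b^-1) = x^2*y^3 - x*y^2*z - 2*x^2*y - y^3 + x*z + 3*y
so tr(a^3) = tr(a) tr(a^2) - tr(a) = x^3 - 3*x
tr(a^3 b) = tr(a) tr(a b a) - tr(a b) = x^2*z - x*y - z
tr(a^2 b^-1 a) = tr(a^3) tr(b) - tr(a^3 b) = x^3*y - x^2*z - 2*x*y + z
reduce: tr(b a b a) = tr(a b) tr(a b) - tr(1)   [split at repeated a] = z^2 - 2
tr(b a b) = tr(b) tr(a b) - tr(a) = y*z - x
tr(a b a^2 b) = tr(a) tr(b a b a) - tr(b a b) = x*z^2 - y*z - x
reduce: tr(a^2 b^-1 a b) = tr(a b a^2) tr(b) - tr(a b a^2 b) = x^2*y*z - x*y^2 - x*z^2 + x
tr(b^-1 a^2 b^-1 a) = tr(a^2 b^-1 a) tr(b) - tr(a^2 b^-1 a b) = x^3*y^2 - 2*x^2*y*z - x*y^2 + x*z^2 + y*z - x
tr(b^-2 a^2 b^-1 a) = tr(b^-1 a^2 b^-1 a) tr(b) - tr(b^-1 a^2 b^-1 a b) = x^3*y^3 - 2*x^2*y^2*z - x^3*y - x*y^3 + x*y*z^2 + x^2*z + y^2*z + x*y - z
reduce: tr(a^-1 b^-2 a^2 b^-1) = tr(b^-2 a^2 b^-1) tr(a) - tr(b^-2 a^2 b^-1 a) = x^2*y^2*z - x^3*y - x*y*z^2 - y^2*z + 2*x*y + z
tr(a b^-1) = tr(a) tr(b) - tr(a b) = x*y - z
tr(b^-2 a) = tr(a b^-1) tr(b) - tr(a) = x*y^2 - y*z - x
reduce: tr(a^2 b^-2 a^-1 b^-2) = tr(a^-1 b^-2 a^2 b^-1) tr(b) - tr(a^-1 b^-2 a^2) = x^2*y^3*z - x^3*y^2 - x*y^2*z^2 - y^3*z + x*y^2 + 2*y*z + x
tr(b^-1 a^2 b^-2 a) = tr(b^-1 a b^-1 a^2) tr(b) - tr(b^-1 a b^-1 a^2 b) = x^3*y^3 - 2*x^2*y^2*z - x^3*y - x*y^3 + x*y*z^2 + x^2*z + y^2*z + x*y - z
reduce: tr(a^2 b^-2 a^-1 b^-1) = tr(b^-1 a^2 b^-2) tr(a) - tr(b^-1 a^2 b^-2 a) = x^2*y^2*z - x^3*y - x*y*z^2 - y^2*z + 2*x*y + z
tr(b^-1 a^-1 b^-3 a^2 b^-1) = tr(a^2 b^-2 a^-1 b^-2) tr(b) - tr(a^2 b^-2 a^-1 b^-1) = x^2*y^4*z - x^3*y^3 - x*y^3*z^2 - x^2*y^2*z - y^4*z + x^3*y + x*y^3 + x*y*z^2 + 3*y^2*z - x*y - z
reduce: tr(b^-3 a) = tr(a b^-2) tr(b) - tr(a b^-1) = x*y^3 - y^2*z - 2*x*y + z
tr(a^2 b a b^-1) = tr(a^2 b a) tr(b) - tr(a^2 b a b) = x^2*y*z - x*y^2 - x*z^2 + x
tr(b^-2 a^2 b a) = tr(a^2 b a b^-1) tr(b) - tr(a^2 b a) = x^2*y^2*z - x*y^3 - x*y*z^2 - x^2*z + 2*x*y + z
so tr(a^2 b a^-1 b^-2) = tr(b^-2 a^2 b) tr(a) - tr(b^-2 a^2 b a) = -x^2*y^2*z + x^3*y + x*y^3 + x*y*z^2 - 3*x*y - z
tr(b^2) = tr(b) tr(b) - tr(1) = y^2 - 2
tr(b a^2 b) = tr(a) tr(b^2 a) - tr(b^2) = x*y*z - x^2 - y^2 + 2
so tr(a^2 b a^-1 b) = tr(b a^2 b) tr(a) - tr(b a^2 b a) = x^2*y*z - x^3 - x*y^2 - x*z^2 + y*z + 3*x
tr(a^2 b a^-1 b^-1) = tr(a^2 b a^-1) tr(b) - tr(a^2 b a^-1 b) = -x^2*y*z + x^3 + x*y^2 + x*z^2 - 3*x
reduce: tr(a^-1 b^-3 a^2 b) = tr(a^2 b a^-1 b^-2) tr(b) - tr(a^2 b a^-1 b^-1) = -x^2*y^3*z + x^3*y^2 + x*y^4 + x*y^2*z^2 + x^2*y*z - x^3 - 4*x*y^2 - x*z^2 - y*z + 3*x
so tr(b^-1 a^-1 b^-3 a^2) = tr(a^-1 b^-3 a^2) tr(b) - tr(a^-1 b^-3 a^2 b) = x^2*y^3*z - x^3*y^2 - x*y^2*z^2 - x^2*y*z - y^3*z + x^3 + 2*x*y^2 + x*z^2 + 2*y*z - 3*x
so tr(b^-3 a^2 b^-3 a^-1) = tr(b^-1 a^-1 b^-3 a^2 b^-1) tr(b) - tr(b^-1 a^-1 b^-3 a^2) = x^2*y^5*z - x^3*y^4 - x*y^4*z^2 - 2*x^2*y^3*z - y^5*z + 2*x^3*y^2 + x*y^4 + 2*x*y^2*z^2 + x^2*y*z + 4*y^3*z - x^3 - 3*x*y^2 - x*z^2 - 3*y*z + 3*x

x^2*y^5*z - x^3*y^4 - x*y^4*z^2 - 2*x^2*y^3*z - y^5*z + 2*x^3*y^2 + x*y^4 + 2*x*y^2*z^2 + x^2*y*z + 4*y^3*z - x^3 - 3*x*y^2 - x*z^2 - 3*y*z + 3*x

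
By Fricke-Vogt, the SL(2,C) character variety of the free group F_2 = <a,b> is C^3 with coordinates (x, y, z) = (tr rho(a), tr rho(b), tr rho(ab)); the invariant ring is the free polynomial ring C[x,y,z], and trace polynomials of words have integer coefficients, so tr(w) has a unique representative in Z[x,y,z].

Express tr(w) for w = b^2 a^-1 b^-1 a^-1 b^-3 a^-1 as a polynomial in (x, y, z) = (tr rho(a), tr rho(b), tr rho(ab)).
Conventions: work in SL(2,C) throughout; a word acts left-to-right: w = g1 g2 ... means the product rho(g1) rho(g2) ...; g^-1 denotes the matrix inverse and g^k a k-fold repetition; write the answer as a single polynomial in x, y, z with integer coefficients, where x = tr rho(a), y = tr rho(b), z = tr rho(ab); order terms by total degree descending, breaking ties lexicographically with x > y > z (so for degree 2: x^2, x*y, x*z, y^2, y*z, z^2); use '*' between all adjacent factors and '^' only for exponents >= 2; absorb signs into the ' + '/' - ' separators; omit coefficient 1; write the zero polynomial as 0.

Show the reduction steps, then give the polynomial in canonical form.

x*y^4*z^2 - x^2*y^3*z - y^5*z - y^3*z^3 - x*y^2*z^2 + x^2*y*z + 5*y^3*z + y*z^3 + x*z^2 - 5*y*z - x

tr(a^-1) = tr(a) = x
so tr(a^2 b) = tr(a)*tr(b a) - tr(b)   [square of a] = x*z - y
tr(a^2) = tr(a)*tr(a) - tr(1)   [square of a] = x^2 - 2
reduce: tr(a b^2 a) = tr(b)*tr(a^2 b) - tr(a^2)   [square of b] = x*y*z - x^2 - y^2 + 2
reduce: tr(a b a b) = tr(a b)*tr(a b) - tr(1)   [split at a repeated a] = z^2 - 2
reduce: tr(a b^2 a b) = tr(b)*tr(a b a b) - tr(a b a)   [square of b] = y*z^2 - x*z - y
reduce: tr(b^-1 a b^2 a) = tr(a b^2 a)*tr(b) - tr(a b^2 a b)   [inverse elimination on b] = x*y^2*z - x^2*y - y^3 - y*z^2 + x*z + 3*y
tr(a b^2 a^-1 b^-1) = tr(b^-1 a b^2)*tr(a) - tr(b^-1 a b^2 a)   [inverse elimination on a] = -x*y^2*z + x^2*y + y^3 + y*z^2 - 3*y
tr(b^2) = tr(b)*tr(b) - tr(1)   [square of b] = y^2 - 2
so tr(b^2 a^-1 b^-2 a) = tr(a b^2 a^-1 b^-1)*tr(b) - tr(a b^2 a^-1)   [inverse elimination on b] = -x*y^3*z + x^2*y^2 + y^4 + y^2*z^2 - 4*y^2 + 2
so tr(b^-2 a^-1 b^2 a^-1) = tr(b^2 a^-1 b^-2)*tr(a) - tr(b^2 a^-1 b^-2 a)   [inverse elimination on a] = x*y^3*z - x^2*y^2 - y^4 - y^2*z^2 + x^2 + 4*y^2 - 2
tr(a^-1 b^2 a^-2 b^-2) = tr(b^-2 a^-1 b^2 a^-1)*tr(a) - tr(b^-2 a^-1 b^2)   [inverse elimination on a] = x^2*y^3*z - x^3*y^2 - x*y^4 - x*y^2*z^2 + x^3 + 4*x*y^2 - 3*x
reduce: tr(a^-1 b) = tr(b)*tr(a) - tr(b a)   [inverse elimination on a] = x*y - z
reduce: tr(b a^-2) = tr(a^-1 b)*tr(a) - tr(a^-1 b a)   [inverse elimination on a] = x^2*y - x*z - y
so tr(b^2 a) = tr(b)*tr(a b) - tr(a)   [square of b] = y*z - x
tr(b^2 a^-1) = tr(b^2)*tr(a) - tr(b^2 a)   [inverse elimination on a] = x*y^2 - y*z - x
so tr(b a b^2) = tr(b)*tr(b a b) - tr(b a)   [square of b] = y^2*z - x*y - z
tr(a^-1 b a b^2) = tr(b a b^2)*tr(a) - tr(b a b^2 a)   [inverse elimination on a] = x*y^2*z - x^2*y - y*z^2 + y
tr(a b^2 a^-2 b) = tr(a^-1 b a b^2)*tr(a) - tr(a^-1 b a b^2 a)   [inverse elimination on a] = x^2*y^2*z - x^3*y - x*y*z^2 - y^2*z + 2*x*y + z
tr(b^2 a^-2 b^-1 a) = tr(a b^2 a^-2)*tr(b) - tr(a b^2 a^-2 b)   [inverse elimination on b] = -x^2*y^2*z + x^3*y + x*y^3 + x*y*z^2 - 3*x*y - z
tr(a^-1 b^2 a^-2 b^-1) = tr(b^2 a^-2 b^-1)*tr(a) - tr(b^2 a^-2 b^-1 a)   [inverse elimination on a] = x^2*y^2*z - x*y^3 - x*y*z^2 - x^2*z + 2*x*y + z
reduce: tr(a^-1 b^-3 a^-1 b^2 a^-1) = tr(a^-1 b^2 a^-2 b^-2)*tr(b) - tr(a^-1 b^2 a^-2 b^-1)   [inverse elimination on b] = x^2*y^4*z - x^3*y^3 - x*y^5 - x*y^3*z^2 - x^2*y^2*z + x^3*y + 5*x*y^3 + x*y*z^2 + x^2*z - 5*x*y - z
so tr(b a^-1 b a) = tr(b a b)*tr(a) - tr(b a b a)   [inverse elimination on a] = x*y*z - x^2 - z^2 + 2
so tr(a^-1 b a^-1 b) = tr(b a^-1 b)*tr(a) - tr(b a^-1 b a)   [inverse elimination on a] = x^2*y^2 - 2*x*y*z + z^2 - 2
tr(a^-1 b a^-1 b^-1) = tr(a^-1 b a^-1)*tr(b) - tr(a^-1 b a^-1 b)   [inverse elimination on b] = x*y*z - y^2 - z^2 + 2
tr(a b^3 a) = tr(b)*tr(a^2 b^2) - tr(a^2 b)   [square of b] = x*y^2*z - x^2*y - y^3 - x*z + 3*y
so tr(a b^3 a b) = tr(b)*tr(b a b a b) - tr(b a b a)   [square of b] = y^2*z^2 - x*y*z - y^2 - z^2 + 2
tr(a b^3 a b^-1) = tr(a b^3 a)*tr(b) - tr(a b^3 a b)   [inverse elimination on b] = x*y^3*z - x^2*y^2 - y^4 - y^2*z^2 + 4*y^2 + z^2 - 2
tr(b a b^-2 a b^2) = tr(a b^3 a b^-1)*tr(b) - tr(a b^3 a)   [inverse elimination on b] = x*y^4*z - x^2*y^3 - y^5 - y^3*z^2 - x*y^2*z + x^2*y + 5*y^3 + y*z^2 + x*z - 5*y
so tr(a b a^2 b) = tr(a)*tr(b a b a) - tr(b a b)   [square of a] = x*z^2 - y*z - x
so tr(a b a^2) = tr(a)*tr(b a^2) - tr(b a)   [square of a] = x^2*z - x*y - z
tr(a b^2 a b a) = tr(b)*tr(a b a^2 b) - tr(a b a^2)   [square of b] = x*y*z^2 - x^2*z - y^2*z + z
tr(a b a b a b) = tr(b a)*tr(b a b a) - tr(b^-1 a^-1)   [split at a repeated b] = z^3 - 3*z
tr(a b^2 a b a b) = tr(b)*tr(a b a b a b) - tr(a b a b a)   [square of b] = y*z^3 - x*z^2 - 2*y*z + x
tr(b^-1 a b^2 a b a) = tr(a b^2 a b a)*tr(b) - tr(a b^2 a b a b)   [inverse elimination on b] = x*y^2*z^2 - x^2*y*z - y^3*z - y*z^3 + x*z^2 + 3*y*z - x
so tr(b a b^-2 a b^2 a) = tr(b^-1 a b^2 a b a)*tr(b) - tr(b^-1 a b^2 a b a b)   [inverse elimination on b] = x*y^3*z^2 - x^2*y^2*z - y^4*z - y^2*z^3 + x^2*z + 4*y^2*z - x*y - z
tr(a b^2 a^-1 b a b^-2) = tr(b a b^-2 a b^2)*tr(a) - tr(b a b^-2 a b^2 a)   [inverse elimination on a] = x^2*y^4*z - x^3*y^3 - x*y^5 - 2*x*y^3*z^2 + y^4*z + y^2*z^3 + x^3*y + 5*x*y^3 + x*y*z^2 - 4*y^2*z - 4*x*y + z
tr(a b^2 a^-1 b a) = tr(b a^2 b^2)*tr(a) - tr(b a^2 b^2 a)   [inverse elimination on a] = x^2*y^2*z - x^3*y - x*y^3 - x*y*z^2 + y^2*z + 3*x*y - z
so tr(a b^2 a^-1 b a b) = tr(b a b a b^2)*tr(a) - tr(b a b a b^2 a)   [inverse elimination on a] = x*y^2*z^2 - x^2*y*z - y*z^3 - x*y^2 + 2*y*z + x
reduce: tr(a b^2 a^-1 b a b^-1) = tr(a b^2 a^-1 b a)*tr(b) - tr(a b^2 a^-1 b a b)   [inverse elimination on b] = x^2*y^3*z - x^3*y^2 - x*y^4 - 2*x*y^2*z^2 + x^2*y*z + y^3*z + y*z^3 + 4*x*y^2 - 3*y*z - x
tr(b^-3 a b^2 a^-1 b a) = tr(a b^2 a^-1 b a b^-2)*tr(b) - tr(a b^2 a^-1 b a b^-1)   [inverse elimination on b] = x^2*y^5*z - x^3*y^4 - x*y^6 - 2*x*y^4*z^2 - x^2*y^3*z + y^5*z + y^3*z^3 + 2*x^3*y^2 + 6*x*y^4 + 3*x*y^2*z^2 - x^2*y*z - 5*y^3*z - y*z^3 - 8*x*y^2 + 4*y*z + x
so tr(b^2 a^-1 b a^-1 b^-3 a) = tr(b^-3 a b^2 a^-1 b)*tr(a) - tr(b^-3 a b^2 a^-1 b a)   [inverse elimination on a] = -x^2*y^5*z + x^3*y^4 + x*y^6 + 2*x*y^4*z^2 - y^5*z - y^3*z^3 - x^3*y^2 - 5*x*y^4 - 2*x*y^2*z^2 + x^2*y*z + 5*y^3*z + y*z^3 + 4*x*y^2 - 4*y*z + x
reduce: tr(a^-1 b^-3 a^-1 b^2 a^-1 b) = tr(b^2 a^-1 b a^-1 b^-3)*tr(a) - tr(b^2 a^-1 b a^-1 b^-3 a)   [inverse elimination on a] = x^2*y^5*z - x^3*y^4 - x*y^6 - 2*x*y^4*z^2 + y^5*z + y^3*z^3 + x^3*y^2 + 5*x*y^4 + 2*x*y^2*z^2 - 5*y^3*z - y*z^3 - 5*x*y^2 - x*z^2 + 4*y*z + x
reduce: tr(b^2 a^-1 b^-1 a^-1 b^-3 a^-1) = tr(a^-1 b^-3 a^-1 b^2 a^-1)*tr(b) - tr(a^-1 b^-3 a^-1 b^2 a^-1 b)   [inverse elimination on b] = x*y^4*z^2 - x^2*y^3*z - y^5*z - y^3*z^3 - x*y^2*z^2 + x^2*y*z + 5*y^3*z + y*z^3 + x*z^2 - 5*y*z - x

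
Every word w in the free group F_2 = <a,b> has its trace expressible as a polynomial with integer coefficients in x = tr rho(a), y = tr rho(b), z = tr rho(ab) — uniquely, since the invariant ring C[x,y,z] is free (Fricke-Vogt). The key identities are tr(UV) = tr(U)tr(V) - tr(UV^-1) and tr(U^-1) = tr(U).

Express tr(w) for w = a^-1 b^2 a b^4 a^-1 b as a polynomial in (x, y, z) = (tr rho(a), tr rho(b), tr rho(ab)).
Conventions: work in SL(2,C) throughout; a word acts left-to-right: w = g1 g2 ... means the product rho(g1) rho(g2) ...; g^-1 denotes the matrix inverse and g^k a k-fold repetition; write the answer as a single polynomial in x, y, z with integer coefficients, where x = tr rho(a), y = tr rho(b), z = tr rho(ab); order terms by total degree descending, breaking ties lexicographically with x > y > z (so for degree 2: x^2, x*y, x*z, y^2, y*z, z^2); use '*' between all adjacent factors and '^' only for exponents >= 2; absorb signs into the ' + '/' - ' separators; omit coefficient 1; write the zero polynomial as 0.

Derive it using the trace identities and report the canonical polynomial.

x^2*y^6*z - x^3*y^5 - 2*x*y^5*z^2 - x^2*y^4*z + y^4*z^3 + 2*x^3*y^3 + 4*x*y^3*z^2 - 2*x^2*y^2*z - y^4*z - 2*y^2*z^3 + 2*x*y^3 + 2*y^2*z - 4*x*y + z

trace(a b^2) = trace(b) * trace(a b) - trace(a) = y*z - x
trace(b^2 a b) = trace(b) * trace(a b^2) - trace(a b) = y^2*z - x*y - z
trace(a b^4) = trace(b) * trace(b^2 a b) - trace(b^2 a) = y^3*z - x*y^2 - 2*y*z + x
trace(b a b^4) = trace(b) * trace(a b^4) - trace(a b^3) = y^4*z - x*y^3 - 3*y^2*z + 2*x*y + z
trace(b^2 a b^4) = trace(b) * trace(b a b^4) - trace(b a b^3) = y^5*z - x*y^4 - 4*y^3*z + 3*x*y^2 + 3*y*z - x
trace(b^2 a b^5) = trace(b) * trace(b^2 a b^4) - trace(b^2 a b^3) = y^6*z - x*y^5 - 5*y^4*z + 4*x*y^3 + 6*y^2*z - 3*x*y - z
trace(a b a b) = trace(b a) * trace(b a) - trace(1)   [split at repeated b] = z^2 - 2
trace(a b a) = trace(a) * trace(b a) - trace(b) = x*z - y
trace(a b^2 a b) = trace(b) * trace(a b a b) - trace(a b a) = y*z^2 - x*z - y
trace(a^2) = trace(a) * trace(a) - trace(1) = x^2 - 2
trace(a b^2 a) = trace(b) * trace(a^2 b) - trace(a^2) = x*y*z - x^2 - y^2 + 2
trace(a b^2 a b^2) = trace(b) * trace(a b^2 a b) - trace(a b^2 a) = y^2*z^2 - 2*x*y*z + x^2 - 2
trace(b a b^2 a b^2) = trace(b) * trace(a b^2 a b^2) - trace(a b^2 a b) = y^3*z^2 - 2*x*y^2*z + x^2*y - y*z^2 + x*z - y
trace(b a b^2 a b^3) = trace(b) * trace(b a b^2 a b^2) - trace(b a b^2 a b) = y^4*z^2 - 2*x*y^3*z + x^2*y^2 - 2*y^2*z^2 + 3*x*y*z - x^2 - y^2 + 2
trace(b^2 a b^5 a) = trace(b) * trace(b a b^2 a b^3) - trace(b a b^2 a b^2) = y^5*z^2 - 2*x*y^4*z + x^2*y^3 - 3*y^3*z^2 + 5*x*y^2*z - 2*x^2*y - y^3 + y*z^2 - x*z + 3*y
trace(b a^-1 b^2 a b^4) = trace(b^2 a b^5) * trace(a) - trace(b^2 a b^5 a) = x*y^6*z - x^2*y^5 - y^5*z^2 - 3*x*y^4*z + 3*x^2*y^3 + 3*y^3*z^2 + x*y^2*z - x^2*y + y^3 - y*z^2 - 3*y
trace(a b a b^3) = trace(b) * trace(a b a b^2) - trace(a b a b) = y^2*z^2 - x*y*z - y^2 - z^2 + 2
trace(a b^4 a b) = trace(b) * trace(a b a b^3) - trace(a b a b^2) = y^3*z^2 - x*y^2*z - y^3 - 2*y*z^2 + x*z + 3*y
trace(b^2 a b^4 a b) = trace(b) * trace(a b^4 a b^2) - trace(a b^4 a b) = y^5*z^2 - 2*x*y^4*z + x^2*y^3 - 3*y^3*z^2 + 4*x*y^2*z - x^2*y + 2*y*z^2 - x*z - y
trace(a b a b a b) = trace(b a) * trace(b a b a) - trace(b^-1 a^-1)   [split at repeated b] = z^3 - 3*z
trace(a b a b a) = trace(a) * trace(b a b a) - trace(b a b) = x*z^2 - y*z - x
trace(a b a b a b^2) = trace(b) * trace(a b a b a b) - trace(a b a b a) = y*z^3 - x*z^2 - 2*y*z + x
trace(a b^3 a b a b) = trace(b) * trace(a b a b a b^2) - trace(a b a b a b) = y^2*z^3 - x*y*z^2 - 2*y^2*z - z^3 + x*y + 3*z
trace(a b^3 a b a) = trace(a) * trace(b^3 a b a) - trace(b^3 a b) = x*y^2*z^2 - x^2*y*z - y^3*z - x*z^2 + 2*y*z + x
trace(a b a b^2 a b^3) = trace(b) * trace(a b^3 a b a b) - trace(a b^3 a b a) = y^3*z^3 - 2*x*y^2*z^2 + x^2*y*z - y^3*z - y*z^3 + x*y^2 + x*z^2 + y*z - x
trace(a b^2 a b a) = trace(a) * trace(b^2 a b a) - trace(b^2 a b) = x*y*z^2 - x^2*z - y^2*z + z
trace(a b a b^2 a b^2) = trace(b) * trace(a b^2 a b a b) - trace(a b^2 a b a) = y^2*z^3 - 2*x*y*z^2 + x^2*z - y^2*z + x*y - z
trace(b^2 a b^4 a b a) = trace(b) * trace(a b a b^2 a b^3) - trace(a b a b^2 a b^2) = y^4*z^3 - 2*x*y^3*z^2 + x^2*y^2*z - y^4*z - 2*y^2*z^3 + x*y^3 + 3*x*y*z^2 - x^2*z + 2*y^2*z - 2*x*y + z
trace(b a^-1 b^2 a b^4 a) = trace(b^2 a b^4 a b) * trace(a) - trace(b^2 a b^4 a b a) = x*y^5*z^2 - 2*x^2*y^4*z - y^4*z^3 + x^3*y^3 - x*y^3*z^2 + 3*x^2*y^2*z + y^4*z + 2*y^2*z^3 - x^3*y - x*y^3 - x*y*z^2 - 2*y^2*z + x*y - z
trace(a^-1 b^2 a b^4 a^-1 b) = trace(b a^-1 b^2 a b^4) * trace(a) - trace(b a^-1 b^2 a b^4 a) = x^2*y^6*z - x^3*y^5 - 2*x*y^5*z^2 - x^2*y^4*z + y^4*z^3 + 2*x^3*y^3 + 4*x*y^3*z^2 - 2*x^2*y^2*z - y^4*z - 2*y^2*z^3 + 2*x*y^3 + 2*y^2*z - 4*x*y + z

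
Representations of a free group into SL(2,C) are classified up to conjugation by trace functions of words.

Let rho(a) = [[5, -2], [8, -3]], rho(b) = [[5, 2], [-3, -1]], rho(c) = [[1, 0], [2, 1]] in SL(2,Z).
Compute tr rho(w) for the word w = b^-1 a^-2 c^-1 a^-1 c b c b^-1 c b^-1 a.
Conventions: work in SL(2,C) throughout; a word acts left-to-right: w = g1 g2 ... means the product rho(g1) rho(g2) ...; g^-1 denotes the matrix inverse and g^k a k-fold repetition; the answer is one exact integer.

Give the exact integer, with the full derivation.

-622

rho(b^-1) = [[-1, -2], [3, 5]]
... * rho(a^-1) = [[-3, 2], [-8, 5]]  ->  [[19, -12], [-49, 31]]
... * rho(a^-1) = [[-3, 2], [-8, 5]]  ->  [[39, -22], [-101, 57]]
... * rho(c^-1) = [[1, 0], [-2, 1]]  ->  [[83, -22], [-215, 57]]
... * rho(a^-1) = [[-3, 2], [-8, 5]]  ->  [[-73, 56], [189, -145]]
... * rho(c) = [[1, 0], [2, 1]]  ->  [[39, 56], [-101, -145]]
... * rho(b) = [[5, 2], [-3, -1]]  ->  [[27, 22], [-70, -57]]
... * rho(c) = [[1, 0], [2, 1]]  ->  [[71, 22], [-184, -57]]
... * rho(b^-1) = [[-1, -2], [3, 5]]  ->  [[-5, -32], [13, 83]]
... * rho(c) = [[1, 0], [2, 1]]  ->  [[-69, -32], [179, 83]]
... * rho(b^-1) = [[-1, -2], [3, 5]]  ->  [[-27, -22], [70, 57]]
... * rho(a) = [[5, -2], [8, -3]]  ->  [[-311, 120], [806, -311]]
tr = -311 + -311 = -622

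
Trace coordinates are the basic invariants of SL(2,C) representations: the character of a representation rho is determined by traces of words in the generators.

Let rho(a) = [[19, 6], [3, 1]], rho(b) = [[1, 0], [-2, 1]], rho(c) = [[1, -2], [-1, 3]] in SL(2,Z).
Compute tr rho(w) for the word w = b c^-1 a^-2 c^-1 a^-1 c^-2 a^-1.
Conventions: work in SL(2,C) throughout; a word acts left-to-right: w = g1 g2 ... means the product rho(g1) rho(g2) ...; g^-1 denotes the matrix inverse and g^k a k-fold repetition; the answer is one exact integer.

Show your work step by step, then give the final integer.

-115518

rho(b) = [[1, 0], [-2, 1]]
... * rho(c^-1) = [[3, 2], [1, 1]]  ->  [[3, 2], [-5, -3]]
... * rho(a^-1) = [[1, -6], [-3, 19]]  ->  [[-3, 20], [4, -27]]
... * rho(a^-1) = [[1, -6], [-3, 19]]  ->  [[-63, 398], [85, -537]]
... * rho(c^-1) = [[3, 2], [1, 1]]  ->  [[209, 272], [-282, -367]]
... * rho(a^-1) = [[1, -6], [-3, 19]]  ->  [[-607, 3914], [819, -5281]]
... * rho(c^-1) = [[3, 2], [1, 1]]  ->  [[2093, 2700], [-2824, -3643]]
... * rho(c^-1) = [[3, 2], [1, 1]]  ->  [[8979, 6886], [-12115, -9291]]
... * rho(a^-1) = [[1, -6], [-3, 19]]  ->  [[-11679, 76960], [15758, -103839]]
tr = -11679 + -103839 = -115518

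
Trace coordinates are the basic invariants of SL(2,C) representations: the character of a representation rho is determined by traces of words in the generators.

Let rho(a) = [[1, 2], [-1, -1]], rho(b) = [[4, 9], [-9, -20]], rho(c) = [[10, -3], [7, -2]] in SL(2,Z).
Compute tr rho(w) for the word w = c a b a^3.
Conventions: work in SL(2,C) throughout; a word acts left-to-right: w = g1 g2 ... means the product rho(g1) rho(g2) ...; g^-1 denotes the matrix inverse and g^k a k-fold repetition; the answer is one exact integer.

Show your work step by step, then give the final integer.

-211

rho(c) = [[10, -3], [7, -2]]
... * rho(a) = [[1, 2], [-1, -1]]  ->  [[13, 23], [9, 16]]
... * rho(b) = [[4, 9], [-9, -20]]  ->  [[-155, -343], [-108, -239]]
... * rho(a) = [[1, 2], [-1, -1]]  ->  [[188, 33], [131, 23]]
... * rho(a) = [[1, 2], [-1, -1]]  ->  [[155, 343], [108, 239]]
... * rho(a) = [[1, 2], [-1, -1]]  ->  [[-188, -33], [-131, -23]]
tr = -188 + -23 = -211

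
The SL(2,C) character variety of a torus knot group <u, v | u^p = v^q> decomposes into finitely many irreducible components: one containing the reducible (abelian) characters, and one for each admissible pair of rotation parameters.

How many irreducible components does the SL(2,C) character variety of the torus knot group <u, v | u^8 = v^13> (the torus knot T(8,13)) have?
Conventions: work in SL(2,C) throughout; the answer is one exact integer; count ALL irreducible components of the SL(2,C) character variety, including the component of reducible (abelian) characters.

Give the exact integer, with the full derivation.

43

In the torus knot group T(8,13), u^8 = v^13 is central, so an irreducible representation sends it to +I or -I (Schur).
So on each irreducible component the traces are pinned: tr(u) = 2*cos(pi*alpha/8) with 1 <= alpha <= 7, tr(v) = 2*cos(pi*beta/13) with 1 <= beta <= 12.
u^8 = (-1)^alpha I and v^13 = (-1)^beta I must agree, so alpha and beta have equal parity.
Enumerate parity-matched pairs: 4*6 odd-odd plus 3*6 even-even gives 42.
Total: 42 irreducible-character components + 1 reducible (abelian) component = 43.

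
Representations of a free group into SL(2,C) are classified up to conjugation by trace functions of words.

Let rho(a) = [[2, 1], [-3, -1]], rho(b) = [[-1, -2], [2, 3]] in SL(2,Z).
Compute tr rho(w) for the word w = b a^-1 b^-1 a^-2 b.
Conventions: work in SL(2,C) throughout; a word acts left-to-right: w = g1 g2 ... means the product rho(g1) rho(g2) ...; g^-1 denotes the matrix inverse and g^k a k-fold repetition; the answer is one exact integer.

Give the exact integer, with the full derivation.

rho(b) = [[-1, -2], [2, 3]]
... * rho(a^-1) = [[-1, -1], [3, 2]]  ->  [[-5, -3], [7, 4]]
... * rho(b^-1) = [[3, 2], [-2, -1]]  ->  [[-9, -7], [13, 10]]
... * rho(a^-1) = [[-1, -1], [3, 2]]  ->  [[-12, -5], [17, 7]]
... * rho(a^-1) = [[-1, -1], [3, 2]]  ->  [[-3, 2], [4, -3]]
... * rho(b) = [[-1, -2], [2, 3]]  ->  [[7, 12], [-10, -17]]
tr = 7 + -17 = -10

-10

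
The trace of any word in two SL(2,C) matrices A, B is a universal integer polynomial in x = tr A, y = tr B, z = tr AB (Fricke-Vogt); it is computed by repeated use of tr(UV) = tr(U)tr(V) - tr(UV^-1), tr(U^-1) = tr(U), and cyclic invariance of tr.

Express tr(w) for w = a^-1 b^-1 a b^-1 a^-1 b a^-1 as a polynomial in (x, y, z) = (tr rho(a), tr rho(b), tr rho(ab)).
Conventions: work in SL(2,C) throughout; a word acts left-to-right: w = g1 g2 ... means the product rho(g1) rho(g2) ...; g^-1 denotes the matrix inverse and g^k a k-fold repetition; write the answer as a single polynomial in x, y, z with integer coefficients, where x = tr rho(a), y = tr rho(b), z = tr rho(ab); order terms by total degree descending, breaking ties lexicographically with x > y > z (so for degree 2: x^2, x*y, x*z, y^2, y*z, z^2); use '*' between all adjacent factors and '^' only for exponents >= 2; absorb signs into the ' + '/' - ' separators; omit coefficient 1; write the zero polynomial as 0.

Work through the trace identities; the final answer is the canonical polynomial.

x^3*y^2*z - x^4*y - x^2*y^3 - 2*x^2*y*z^2 + x^3*z + x*y^2*z + x*z^3 + 4*x^2*y - 3*x*z - y

tr(b^-1) = tr(b) = y
tr(a^2) = tr(a) * tr(a) - tr(1) = x^2 - 2
tr(a^2 b) = tr(a) * tr(b a) - tr(b) = x*z - y
tr(a b^-1 a) = tr(a^2) * tr(b) - tr(a^2 b) = x^2*y - x*z - y
tr(a b a^2) = tr(a) * tr(b a^2) - tr(b a) = x^2*z - x*y - z
tr(b a b a) = tr(b a) * tr(b a) - tr(1) = z^2 - 2
tr(b a b) = tr(b) * tr(a b) - tr(a) = y*z - x
tr(a b a^2 b) = tr(a) * tr(b a b a) - tr(b a b) = x*z^2 - y*z - x
tr(a b^-1 a b a) = tr(a b a^2) * tr(b) - tr(a b a^2 b) = x^2*y*z - x*y^2 - x*z^2 + x
tr(a b a b a b) = tr(a b) * tr(a b a b) - tr(a^-1 b^-1) = z^3 - 3*z
tr(a b^-1 a b a b) = tr(a b a b a) * tr(b) - tr(a b a b a b) = x*y*z^2 - y^2*z - z^3 - x*y + 3*z
tr(b^-1 a b^-1 a b a) = tr(a b^-1 a b a) * tr(b) - tr(a b^-1 a b a b) = x^2*y^2*z - x*y^3 - 2*x*y*z^2 + y^2*z + z^3 + 2*x*y - 3*z
tr(b a^-1 b^-1 a b^-1 a) = tr(b^-1 a b^-1 a b) * tr(a) - tr(b^-1 a b^-1 a b a) = -x^2*y^2*z + x^3*y + x*y^3 + 2*x*y*z^2 - x^2*z - y^2*z - z^3 - 3*x*y + 3*z
tr(a^-1 b^-1 a b^-1 a^-1 b) = tr(b a^-1 b^-1 a b^-1) * tr(a) - tr(b a^-1 b^-1 a b^-1 a) = x^2*y^2*z - x^3*y - x*y^3 - 2*x*y*z^2 + x^2*z + y^2*z + z^3 + 4*x*y - 3*z
tr(a^-1 b^-1 a b^-1 a^-1 b a^-1) = tr(a^-1 b^-1 a b^-1 a^-1 b) * tr(a) - tr(a^-1 b^-1 a b^-1 a^-1 b a) = x^3*y^2*z - x^4*y - x^2*y^3 - 2*x^2*y*z^2 + x^3*z + x*y^2*z + x*z^3 + 4*x^2*y - 3*x*z - y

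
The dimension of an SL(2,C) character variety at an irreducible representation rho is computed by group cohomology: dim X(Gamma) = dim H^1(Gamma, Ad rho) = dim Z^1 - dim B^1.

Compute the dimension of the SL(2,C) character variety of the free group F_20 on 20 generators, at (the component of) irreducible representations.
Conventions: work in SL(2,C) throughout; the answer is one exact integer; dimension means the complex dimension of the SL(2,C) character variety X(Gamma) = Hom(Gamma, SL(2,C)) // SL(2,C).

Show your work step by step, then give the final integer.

57

Gamma = F_20 has 20 generators and no relators.
So Z^1 = (sl_2)^20 in full: dim Z^1 = 60.
dim B^1 = 3: the coboundary map is injective because an irreducible image has centralizer 0 in sl_2.
dim X = dim H^1 = dim Z^1 - dim B^1 = 60 - 3 = 57.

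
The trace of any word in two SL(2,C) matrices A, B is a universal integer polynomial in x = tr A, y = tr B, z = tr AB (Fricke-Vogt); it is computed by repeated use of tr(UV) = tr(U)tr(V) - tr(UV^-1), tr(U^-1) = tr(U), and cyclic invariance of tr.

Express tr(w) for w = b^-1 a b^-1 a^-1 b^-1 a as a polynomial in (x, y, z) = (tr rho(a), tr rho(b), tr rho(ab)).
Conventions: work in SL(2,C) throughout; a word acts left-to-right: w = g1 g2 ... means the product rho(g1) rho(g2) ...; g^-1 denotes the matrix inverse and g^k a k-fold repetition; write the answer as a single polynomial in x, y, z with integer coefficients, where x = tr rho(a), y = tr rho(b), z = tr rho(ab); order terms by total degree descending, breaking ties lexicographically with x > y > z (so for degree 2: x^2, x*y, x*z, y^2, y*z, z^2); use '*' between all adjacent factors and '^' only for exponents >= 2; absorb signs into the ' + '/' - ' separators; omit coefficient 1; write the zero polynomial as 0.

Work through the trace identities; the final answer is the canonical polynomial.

so tr(b^-1 a) = tr(a) * tr(b) - tr(a b)  (eliminate b^-1) = x*y - z
so tr(b^-1 a b^-1) = tr(b^-1 a) * tr(b) - tr(b^-1 a b)  (eliminate b^-1) = x*y^2 - y*z - x
tr(b^2 a) = tr(b) * tr(a b) - tr(a)  (reduce the b square) = y*z - x
reduce: tr(b^2) = tr(b) * tr(b) - tr(1)  (reduce the b square) = y^2 - 2
so tr(b a^2 b) = tr(a) * tr(b^2 a) - tr(b^2)  (reduce the a square) = x*y*z - x^2 - y^2 + 2
so tr(b a b a) = tr(b a) * tr(b a) - tr(1)  (split on b) = z^2 - 2
tr(b a^2 b a) = tr(a) * tr(b a b a) - tr(b a b)  (reduce the a square) = x*z^2 - y*z - x
tr(a b a^-1 b a) = tr(b a^2 b) * tr(a) - tr(b a^2 b a)  (eliminate a^-1) = x^2*y*z - x^3 - x*y^2 - x*z^2 + y*z + 3*x
tr(a b a) = tr(a) * tr(b a) - tr(b)  (reduce the a square) = x*z - y
reduce: tr(b a b a b) = tr(b) * tr(a b a b) - tr(a b a)  (reduce the b square) = y*z^2 - x*z - y
reduce: tr(b a b a b a) = tr(b a b a) * tr(b a) - tr(a b)  (split on b) = z^3 - 3*z
tr(a b a^-1 b a b) = tr(b a b a b) * tr(a) - tr(b a b a b a)  (eliminate a^-1) = x*y*z^2 - x^2*z - z^3 - x*y + 3*z
so tr(a^-1 b a b^-1 a b) = tr(a b a^-1 b a) * tr(b) - tr(a b a^-1 b a b)  (eliminate b^-1) = x^2*y^2*z - x^3*y - x*y^3 - 2*x*y*z^2 + x^2*z + y^2*z + z^3 + 4*x*y - 3*z
reduce: tr(a b^-1 a b^-1 a^-1 b) = tr(a^-1 b a b^-1 a) * tr(b) - tr(a^-1 b a b^-1 a b)  (eliminate b^-1) = -x^2*y^2*z + x^3*y + x*y^3 + 2*x*y*z^2 - x^2*z - y^2*z - z^3 - 3*x*y + 3*z
reduce: tr(b^-1 a b^-1 a^-1 b^-1 a) = tr(a b^-1 a b^-1 a^-1) * tr(b) - tr(a b^-1 a b^-1 a^-1 b)  (eliminate b^-1) = x^2*y^2*z - x^3*y - 2*x*y*z^2 + x^2*z + z^3 + 2*x*y - 3*z

x^2*y^2*z - x^3*y - 2*x*y*z^2 + x^2*z + z^3 + 2*x*y - 3*z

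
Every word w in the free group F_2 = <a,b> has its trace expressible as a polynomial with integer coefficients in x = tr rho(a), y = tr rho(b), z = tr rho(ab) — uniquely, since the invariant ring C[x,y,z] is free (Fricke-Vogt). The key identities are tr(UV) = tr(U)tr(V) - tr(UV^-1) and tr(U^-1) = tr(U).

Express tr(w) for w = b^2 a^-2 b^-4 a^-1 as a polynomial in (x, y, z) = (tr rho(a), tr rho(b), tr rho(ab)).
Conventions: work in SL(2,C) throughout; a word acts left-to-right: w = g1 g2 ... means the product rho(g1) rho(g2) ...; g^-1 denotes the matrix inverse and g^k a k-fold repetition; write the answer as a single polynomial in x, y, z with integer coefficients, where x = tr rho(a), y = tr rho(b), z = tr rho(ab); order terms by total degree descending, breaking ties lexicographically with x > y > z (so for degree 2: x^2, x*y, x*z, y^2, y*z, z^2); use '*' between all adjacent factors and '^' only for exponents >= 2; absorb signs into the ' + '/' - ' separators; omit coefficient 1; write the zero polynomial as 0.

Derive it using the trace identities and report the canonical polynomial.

x^2*y^5*z - x^3*y^4 - x*y^6 - x*y^4*z^2 - 2*x^2*y^3*z + 2*x^3*y^2 + 6*x*y^4 + 2*x*y^2*z^2 + x^2*y*z - x^3 - 9*x*y^2 - y*z + 3*x

tr(a^-1) = tr(a) = x
apply: tr(b^2 a) = tr(b) tr(a b) - tr(a) = y*z - x
apply: tr(b^2) = tr(b) tr(b) - tr(1) = y^2 - 2
tr(a b^2 a) = tr(a) tr(b^2 a) - tr(b^2) = x*y*z - x^2 - y^2 + 2
tr(a b a b) = tr(a b) tr(a b) - tr(1) = z^2 - 2
apply: tr(a b a) = tr(a) tr(b a) - tr(b) = x*z - y
tr(a b^2 a b) = tr(b) tr(a b a b) - tr(a b a) = y*z^2 - x*z - y
tr(b^-1 a b^2 a) = tr(a b^2 a) tr(b) - tr(a b^2 a b) = x*y^2*z - x^2*y - y^3 - y*z^2 + x*z + 3*y
tr(a b^2 a^-1 b^-1) = tr(b^-1 a b^2) tr(a) - tr(b^-1 a b^2 a) = -x*y^2*z + x^2*y + y^3 + y*z^2 - 3*y
tr(b^2 a^-1 b^-2 a) = tr(a b^2 a^-1 b^-1) tr(b) - tr(a b^2 a^-1) = -x*y^3*z + x^2*y^2 + y^4 + y^2*z^2 - 4*y^2 + 2
use: tr(a^-1 b^-2 a^-1 b^2) = tr(b^2 a^-1 b^-2) tr(a) - tr(b^2 a^-1 b^-2 a) = x*y^3*z - x^2*y^2 - y^4 - y^2*z^2 + x^2 + 4*y^2 - 2
apply: tr(b^-1 a^-1 b^2 a^-2 b^-1) = tr(a^-1 b^-2 a^-1 b^2) tr(a) - tr(a^-1 b^-2 a^-1 b^2 a) = x^2*y^3*z - x^3*y^2 - x*y^4 - x*y^2*z^2 + x^3 + 4*x*y^2 - 3*x
tr(b^2 a^-1) = tr(b^2) tr(a) - tr(b^2 a) = x*y^2 - y*z - x
apply: tr(a^-1 b^2 a^-1) = tr(b^2 a^-1) tr(a) - tr(b^2) = x^2*y^2 - x*y*z - x^2 - y^2 + 2
use: tr(b^3) = tr(b) tr(b^2) - tr(b) = y^3 - 3*y
apply: tr(b^3 a) = tr(b) tr(a b^2) - tr(a b) = y^2*z - x*y - z
use: tr(b^2 a^-1 b) = tr(b^3) tr(a) - tr(b^3 a) = x*y^3 - y^2*z - 2*x*y + z
tr(b^2 a^-1 b a) = tr(b a b^2) tr(a) - tr(b a b^2 a) = x*y^2*z - x^2*y - y*z^2 + y
use: tr(a^-1 b^2 a^-1 b) = tr(b^2 a^-1 b) tr(a) - tr(b^2 a^-1 b a) = x^2*y^3 - 2*x*y^2*z - x^2*y + y*z^2 + x*z - y
use: tr(a^-1 b^-1 a^-1 b^2) = tr(a^-1 b^2 a^-1) tr(b) - tr(a^-1 b^2 a^-1 b) = x*y^2*z - y^3 - y*z^2 - x*z + 3*y
tr(a^-1 b) = tr(b) tr(a) - tr(b a) = x*y - z
tr(b^-1 a^-1 b^2 a^-2) = tr(a^-1 b^-1 a^-1 b^2) tr(a) - tr(a^-1 b^-1 a^-1 b^2 a) = x^2*y^2*z - x*y^3 - x*y*z^2 - x^2*z + 2*x*y + z
tr(a^-1 b^2 a^-2 b^-3) = tr(b^-1 a^-1 b^2 a^-2 b^-1) tr(b) - tr(b^-1 a^-1 b^2 a^-2) = x^2*y^4*z - x^3*y^3 - x*y^5 - x*y^3*z^2 - x^2*y^2*z + x^3*y + 5*x*y^3 + x*y*z^2 + x^2*z - 5*x*y - z
tr(b^2 a^-2 b^-4 a^-1) = tr(a^-1 b^2 a^-2 b^-3) tr(b) - tr(a^-1 b^2 a^-2 b^-2) = x^2*y^5*z - x^3*y^4 - x*y^6 - x*y^4*z^2 - 2*x^2*y^3*z + 2*x^3*y^2 + 6*x*y^4 + 2*x*y^2*z^2 + x^2*y*z - x^3 - 9*x*y^2 - y*z + 3*x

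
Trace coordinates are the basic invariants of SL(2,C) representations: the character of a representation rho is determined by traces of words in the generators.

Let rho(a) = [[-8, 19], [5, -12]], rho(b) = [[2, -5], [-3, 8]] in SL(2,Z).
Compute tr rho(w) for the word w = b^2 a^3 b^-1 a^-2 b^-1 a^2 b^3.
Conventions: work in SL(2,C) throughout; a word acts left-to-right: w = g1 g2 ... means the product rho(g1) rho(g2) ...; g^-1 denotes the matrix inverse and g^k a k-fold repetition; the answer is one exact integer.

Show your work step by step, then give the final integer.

-198048382367994

rho(b) = [[2, -5], [-3, 8]]
... * rho(b) = [[2, -5], [-3, 8]]  ->  [[19, -50], [-30, 79]]
... * rho(a) = [[-8, 19], [5, -12]]  ->  [[-402, 961], [635, -1518]]
... * rho(a) = [[-8, 19], [5, -12]]  ->  [[8021, -19170], [-12670, 30281]]
... * rho(a) = [[-8, 19], [5, -12]]  ->  [[-160018, 382439], [252765, -604102]]
... * rho(b^-1) = [[8, 5], [3, 2]]  ->  [[-132827, -35212], [209814, 55621]]
... * rho(a^-1) = [[-12, -19], [-5, -8]]  ->  [[1769984, 2805409], [-2795873, -4431434]]
... * rho(a^-1) = [[-12, -19], [-5, -8]]  ->  [[-35266853, -56072968], [55707646, 88573059]]
... * rho(b^-1) = [[8, 5], [3, 2]]  ->  [[-450353728, -288480201], [711380345, 455684348]]
... * rho(a) = [[-8, 19], [5, -12]]  ->  [[2160428819, -5094958420], [-3412621020, 8048014379]]
... * rho(a) = [[-8, 19], [5, -12]]  ->  [[-42758222652, 102187648601], [67541040055, -161415971928]]
... * rho(b) = [[2, -5], [-3, 8]]  ->  [[-392079391107, 1031292302068], [619329995894, -1629032975699]]
... * rho(b) = [[2, -5], [-3, 8]]  ->  [[-3878035688418, 10210735372079], [6125758918885, -16128913785062]]
... * rho(b) = [[2, -5], [-3, 8]]  ->  [[-38388277493073, 101076061418722], [60638259192956, -159660104874921]]
tr = -38388277493073 + -159660104874921 = -198048382367994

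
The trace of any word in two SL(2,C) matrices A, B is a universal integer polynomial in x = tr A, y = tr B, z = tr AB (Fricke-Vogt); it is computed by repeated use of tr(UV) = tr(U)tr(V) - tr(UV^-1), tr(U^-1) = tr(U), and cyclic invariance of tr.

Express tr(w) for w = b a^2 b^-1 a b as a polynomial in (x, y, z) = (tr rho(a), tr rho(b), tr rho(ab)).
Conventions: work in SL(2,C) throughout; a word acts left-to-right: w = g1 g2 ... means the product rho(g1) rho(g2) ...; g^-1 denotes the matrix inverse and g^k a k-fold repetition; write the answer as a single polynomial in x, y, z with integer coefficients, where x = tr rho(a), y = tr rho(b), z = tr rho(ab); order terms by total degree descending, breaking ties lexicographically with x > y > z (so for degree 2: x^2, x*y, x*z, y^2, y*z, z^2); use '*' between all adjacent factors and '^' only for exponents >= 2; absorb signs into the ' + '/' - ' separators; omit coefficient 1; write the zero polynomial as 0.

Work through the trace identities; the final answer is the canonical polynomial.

x^2*y^2*z - x^3*y - x*y^3 - x*y*z^2 + x^2*z + 3*x*y - z

trace(a^2 b) = trace(a) trace(b a) - trace(b) = x*z - y
trace(a^2) = trace(a) trace(a) - trace(1) = x^2 - 2
trace(a b^2 a) = trace(b) trace(a^2 b) - trace(a^2) = x*y*z - x^2 - y^2 + 2
trace(a b^2) = trace(b) trace(a b) - trace(a) = y*z - x
trace(a b^2 a^2) = trace(a) trace(a b^2 a) - trace(a b^2) = x^2*y*z - x^3 - x*y^2 - y*z + 3*x
trace(a b a b) = trace(b a) trace(b a) - trace(1)   [split at repeated b] = z^2 - 2
trace(b a b^2 a) = trace(b) trace(a b a b) - trace(a b a) = y*z^2 - x*z - y
trace(b a b^2) = trace(b) trace(a b^2) - trace(a b) = y^2*z - x*y - z
trace(a b^2 a^2 b) = trace(a) trace(b a b^2 a) - trace(b a b^2) = x*y*z^2 - x^2*z - y^2*z + z
trace(b a^2 b^-1 a b) = trace(a b^2 a^2) trace(b) - trace(a b^2 a^2 b) = x^2*y^2*z - x^3*y - x*y^3 - x*y*z^2 + x^2*z + 3*x*y - z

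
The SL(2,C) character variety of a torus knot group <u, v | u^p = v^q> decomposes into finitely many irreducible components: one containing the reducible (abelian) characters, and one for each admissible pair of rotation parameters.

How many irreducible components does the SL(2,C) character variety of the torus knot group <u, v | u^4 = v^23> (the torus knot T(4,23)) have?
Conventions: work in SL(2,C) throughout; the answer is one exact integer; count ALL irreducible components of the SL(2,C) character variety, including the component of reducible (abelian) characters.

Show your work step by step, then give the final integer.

Gamma = < u, v | u^4 = v^23 > (torus knot T(4,23)); the central element u^4 = v^23 acts as +I or -I in any irreducible SL(2,C) representation.
So on each irreducible component the traces are pinned: tr(u) = 2*cos(pi*alpha/4) with 1 <= alpha <= 3, tr(v) = 2*cos(pi*beta/23) with 1 <= beta <= 22.
u^4 = (-1)^alpha I and v^23 = (-1)^beta I must agree, so alpha and beta have equal parity.
count pairs: odd alpha (2 choices) x odd beta (11), plus even alpha (1) x even beta (11): 2*11 + 1*11 = 33.
components with irreducible characters: 33; plus the single component of reducible (abelian) characters: total 34.

34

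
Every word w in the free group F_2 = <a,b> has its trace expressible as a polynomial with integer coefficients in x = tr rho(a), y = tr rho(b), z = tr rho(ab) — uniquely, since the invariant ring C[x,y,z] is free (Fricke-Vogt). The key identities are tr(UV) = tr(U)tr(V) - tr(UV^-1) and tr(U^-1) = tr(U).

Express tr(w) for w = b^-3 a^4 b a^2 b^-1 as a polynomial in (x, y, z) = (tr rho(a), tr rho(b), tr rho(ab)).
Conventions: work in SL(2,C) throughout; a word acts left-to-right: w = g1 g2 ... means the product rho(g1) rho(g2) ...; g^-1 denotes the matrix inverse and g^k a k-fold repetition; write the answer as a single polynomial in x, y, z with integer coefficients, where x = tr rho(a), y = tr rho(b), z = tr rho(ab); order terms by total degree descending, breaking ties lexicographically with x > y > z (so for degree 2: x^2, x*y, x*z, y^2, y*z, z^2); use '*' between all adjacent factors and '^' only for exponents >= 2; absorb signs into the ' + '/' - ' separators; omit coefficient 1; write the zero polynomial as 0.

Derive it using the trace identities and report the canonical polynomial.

trace(b a^2) = trace(a)*trace(b a) - trace(b) = x*z - y
trace(a b a^2) = trace(a)*trace(b a^2) - trace(b a) = x^2*z - x*y - z
trace(a^3 b a) = trace(a)*trace(a b a^2) - trace(a b a) = x^3*z - x^2*y - 2*x*z + y
trace(a^2 b a^3) = trace(a)*trace(a^3 b a) - trace(a^3 b) = x^4*z - x^3*y - 3*x^2*z + 2*x*y + z
trace(a^4 b a^2) = trace(a)*trace(a^2 b a^3) - trace(a^2 b a^2) = x^5*z - x^4*y - 4*x^3*z + 3*x^2*y + 3*x*z - y
trace(b a b a) = trace(b a)*trace(b a) - trace(1) = z^2 - 2
trace(b a b) = trace(b)*trace(a b) - trace(a) = y*z - x
trace(a b a b a) = trace(a)*trace(b a b a) - trace(b a b) = x*z^2 - y*z - x
trace(a b a b a^2) = trace(a)*trace(a b a b a) - trace(a b a b) = x^2*z^2 - x*y*z - x^2 - z^2 + 2
trace(b a^4 b a) = trace(a)*trace(a b a b a^2) - trace(a b a b a) = x^3*z^2 - x^2*y*z - x^3 - 2*x*z^2 + y*z + 3*x
trace(a^2) = trace(a)*trace(a) - trace(1) = x^2 - 2
trace(a^3) = trace(a)*trace(a^2) - trace(a) = x^3 - 3*x
trace(a^2 b^2 a) = trace(b)*trace(a^3 b) - trace(a^3) = x^2*y*z - x^3 - x*y^2 - y*z + 3*x
trace(b^2) = trace(b)*trace(b) - trace(1) = y^2 - 2
trace(a^2 b^2) = trace(a)*trace(b^2 a) - trace(b^2) = x*y*z - x^2 - y^2 + 2
trace(b a^4 b) = trace(a)*trace(a^2 b^2 a) - trace(a^2 b^2) = x^3*y*z - x^4 - x^2*y^2 - 2*x*y*z + 4*x^2 + y^2 - 2
trace(a^4 b a^2 b) = trace(a)*trace(b a^4 b a) - trace(b a^4 b) = x^4*z^2 - 2*x^3*y*z + x^2*y^2 - 2*x^2*z^2 + 3*x*y*z - x^2 - y^2 + 2
trace(b^-1 a^4 b a^2) = trace(a^4 b a^2)*trace(b) - trace(a^4 b a^2 b) = x^5*y*z - x^4*y^2 - x^4*z^2 - 2*x^3*y*z + 2*x^2*y^2 + 2*x^2*z^2 + x^2 - 2
trace(b^-1 a^4 b a^2 b^-1) = trace(b^-1 a^4 b a^2)*trace(b) - trace(b^-1 a^4 b a^2 b) = x^5*y^2*z - x^4*y^3 - x^4*y*z^2 - x^5*z - 2*x^3*y^2*z + x^4*y + 2*x^2*y^3 + 2*x^2*y*z^2 + 4*x^3*z - 2*x^2*y - 3*x*z - y
trace(b^-2 a^4 b a^2 b^-1) = trace(b^-1 a^4 b a^2 b^-1)*trace(b) - trace(b^-1 a^4 b a^2) = x^5*y^3*z - x^4*y^4 - x^4*y^2*z^2 - 2*x^5*y*z - 2*x^3*y^3*z + 2*x^4*y^2 + x^4*z^2 + 2*x^2*y^4 + 2*x^2*y^2*z^2 + 6*x^3*y*z - 4*x^2*y^2 - 2*x^2*z^2 - 3*x*y*z - x^2 - y^2 + 2
trace(b^-3 a^4 b a^2 b^-1) = trace(b^-2 a^4 b a^2 b^-1)*trace(b) - trace(b^-2 a^4 b a^2) = x^5*y^4*z - x^4*y^5 - x^4*y^3*z^2 - 3*x^5*y^2*z - 2*x^3*y^4*z + 3*x^4*y^3 + 2*x^4*y*z^2 + 2*x^2*y^5 + 2*x^2*y^3*z^2 + x^5*z + 8*x^3*y^2*z - x^4*y - 6*x^2*y^3 - 4*x^2*y*z^2 - 4*x^3*z - 3*x*y^2*z + x^2*y - y^3 + 3*x*z + 3*y

x^5*y^4*z - x^4*y^5 - x^4*y^3*z^2 - 3*x^5*y^2*z - 2*x^3*y^4*z + 3*x^4*y^3 + 2*x^4*y*z^2 + 2*x^2*y^5 + 2*x^2*y^3*z^2 + x^5*z + 8*x^3*y^2*z - x^4*y - 6*x^2*y^3 - 4*x^2*y*z^2 - 4*x^3*z - 3*x*y^2*z + x^2*y - y^3 + 3*x*z + 3*y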